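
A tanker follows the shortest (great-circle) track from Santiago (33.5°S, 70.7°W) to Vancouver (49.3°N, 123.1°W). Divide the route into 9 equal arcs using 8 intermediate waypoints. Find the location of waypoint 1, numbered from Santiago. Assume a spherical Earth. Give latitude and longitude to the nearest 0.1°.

≈ 24.3°S, 76.7°W

Convert each endpoint to a unit vector on the sphere (x = cos φ cos λ, y = cos φ sin λ, z = sin φ).
The central angle between the endpoints is δ = arccos(p₁·p₂) ≈ 1.658 rad (95.0°).
Interpolate at f = 1/9 with slerp weights a = sin((1−f)δ)/sin δ ≈ 0.999, b = sin(fδ)/sin δ ≈ 0.184.
p = a·p₁ + b·p₂ ≈ (0.210, -0.887, -0.412); φ = arcsin(p_z) ≈ -24.33°, λ = atan2(p_y, p_x) ≈ -76.68°.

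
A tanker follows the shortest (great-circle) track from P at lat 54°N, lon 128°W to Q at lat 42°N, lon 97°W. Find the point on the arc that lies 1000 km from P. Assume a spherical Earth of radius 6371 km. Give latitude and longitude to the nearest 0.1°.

≈ lat 50.5°N, lon 114.5°W

From cos δ = sin φ₁ sin φ₂ + cos φ₁ cos φ₂ cos Δλ, the central angle is δ ≈ 0.413 rad (23.7°). The total great-circle distance is δ·R ≈ 0.413 × 6371 ≈ 2634 km, so the target fraction is f = 1000/2634 ≈ 0.380.
Interpolate at f ≈ 0.380 with slerp weights a = sin((1−f)δ)/sin δ ≈ 0.631, b = sin(fδ)/sin δ ≈ 0.389.
p = a·p₁ + b·p₂ ≈ (-0.264, -0.579, 0.771); φ = arcsin(p_z) ≈ 50.46°, λ = atan2(p_y, p_x) ≈ -114.47°.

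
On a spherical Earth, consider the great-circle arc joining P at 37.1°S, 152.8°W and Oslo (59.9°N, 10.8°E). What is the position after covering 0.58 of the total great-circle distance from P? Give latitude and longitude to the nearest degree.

≈ 49°N, 122°W

Write both endpoints as unit vectors p₁, p₂ with components (cos φ cos λ, cos φ sin λ, sin φ).
The central angle between the endpoints is δ = arccos(p₁·p₂) ≈ 2.704 rad (154.9°).
Interpolate at f = 0.58 with slerp weights a = sin((1−f)δ)/sin δ ≈ 2.138, b = sin(fδ)/sin δ ≈ 2.358.
p = a·p₁ + b·p₂ ≈ (-0.355, -0.558, 0.750); φ = arcsin(p_z) ≈ 48.61°, λ = atan2(p_y, p_x) ≈ -122.48°.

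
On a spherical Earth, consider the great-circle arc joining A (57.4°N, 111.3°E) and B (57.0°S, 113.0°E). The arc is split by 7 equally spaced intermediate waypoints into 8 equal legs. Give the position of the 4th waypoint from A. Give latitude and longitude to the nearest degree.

Write both endpoints as unit vectors p₁, p₂ with components (cos φ cos λ, cos φ sin λ, sin φ).
The central angle between the endpoints is δ = arccos(p₁·p₂) ≈ 1.997 rad (114.4°).
Interpolate at f = 4/8 with slerp weights a = sin((1−f)δ)/sin δ ≈ 0.923, b = sin(fδ)/sin δ ≈ 0.923.
p = a·p₁ + b·p₂ ≈ (-0.377, 0.926, 0.003); φ = arcsin(p_z) ≈ 0.20°, λ = atan2(p_y, p_x) ≈ 112.15°.

≈ (0°N, 112°E)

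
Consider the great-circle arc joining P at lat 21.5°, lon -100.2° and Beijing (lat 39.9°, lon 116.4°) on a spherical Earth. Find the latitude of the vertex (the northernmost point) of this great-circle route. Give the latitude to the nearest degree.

The great circle lies in the plane with unit normal n̂ = (p₁ × p₂)/|p₁ × p₂|.
Here n̂_z ≈ -0.452; the vertex latitude is φ_max = arccos|n̂_z| ≈ 63.1°.
Check via Clairaut: cos φ_max = |cos φ₁| · sin C = cos(21.5°)·sin(29.1°) ≈ 0.452, again giving ≈ 63.1°.

≈ 63°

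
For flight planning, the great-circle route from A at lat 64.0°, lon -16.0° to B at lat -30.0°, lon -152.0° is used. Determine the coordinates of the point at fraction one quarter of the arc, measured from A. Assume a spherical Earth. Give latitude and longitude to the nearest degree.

Convert each endpoint to a unit vector on the sphere (x = cos φ cos λ, y = cos φ sin λ, z = sin φ).
The central angle between the endpoints is δ = arccos(p₁·p₂) ≈ 2.378 rad (136.3°).
Interpolate at f = 1/4 with slerp weights a = sin((1−f)δ)/sin δ ≈ 1.414, b = sin(fδ)/sin δ ≈ 0.810.
p = a·p₁ + b·p₂ ≈ (-0.024, -0.500, 0.866); φ = arcsin(p_z) ≈ 59.95°, λ = atan2(p_y, p_x) ≈ -92.72°.

≈ lat 60°, lon -93°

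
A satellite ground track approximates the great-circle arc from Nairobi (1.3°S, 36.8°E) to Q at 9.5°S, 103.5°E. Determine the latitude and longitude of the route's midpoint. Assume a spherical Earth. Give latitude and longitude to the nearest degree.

≈ 6°S, 70°E

The haversine formula gives a central angle δ ≈ 1.166 rad (66.8°) between the endpoints.
Interpolate at f = 1/2 with slerp weights a = sin((1−f)δ)/sin δ ≈ 0.599, b = sin(fδ)/sin δ ≈ 0.599.
p = a·p₁ + b·p₂ ≈ (0.342, 0.933, -0.112); φ = arcsin(p_z) ≈ -6.46°, λ = atan2(p_y, p_x) ≈ 69.89°.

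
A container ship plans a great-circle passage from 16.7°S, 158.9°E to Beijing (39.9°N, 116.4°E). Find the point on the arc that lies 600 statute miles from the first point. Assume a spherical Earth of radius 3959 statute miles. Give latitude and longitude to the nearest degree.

≈ 9°S, 154°E

Write both endpoints as unit vectors p₁, p₂ with components (cos φ cos λ, cos φ sin λ, sin φ).
The central angle between the endpoints is δ = arccos(p₁·p₂) ≈ 1.205 rad (69.1°). The total great-circle distance is δ·R ≈ 1.205 × 3959 ≈ 4772 mi, so the target fraction is f = 600/4772 ≈ 0.126.
Interpolate at f ≈ 0.126 with slerp weights a = sin((1−f)δ)/sin δ ≈ 0.931, b = sin(fδ)/sin δ ≈ 0.162.
p = a·p₁ + b·p₂ ≈ (-0.887, 0.432, -0.164); φ = arcsin(p_z) ≈ -9.43°, λ = atan2(p_y, p_x) ≈ 154.03°.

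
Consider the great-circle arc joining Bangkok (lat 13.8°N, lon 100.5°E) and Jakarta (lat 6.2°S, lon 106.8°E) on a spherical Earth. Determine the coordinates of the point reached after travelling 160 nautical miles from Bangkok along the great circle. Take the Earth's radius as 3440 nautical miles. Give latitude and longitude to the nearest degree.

≈ lat 11°N, lon 101°E

The haversine formula gives a central angle δ ≈ 0.366 rad (21.0°) between the endpoints. The total great-circle distance is δ·R ≈ 0.366 × 3440 ≈ 1258 nmi, so the target fraction is f = 160/1258 ≈ 0.127.
Interpolate at f ≈ 0.127 with slerp weights a = sin((1−f)δ)/sin δ ≈ 0.878, b = sin(fδ)/sin δ ≈ 0.130.
p = a·p₁ + b·p₂ ≈ (-0.193, 0.962, 0.195); φ = arcsin(p_z) ≈ 11.26°, λ = atan2(p_y, p_x) ≈ 101.33°.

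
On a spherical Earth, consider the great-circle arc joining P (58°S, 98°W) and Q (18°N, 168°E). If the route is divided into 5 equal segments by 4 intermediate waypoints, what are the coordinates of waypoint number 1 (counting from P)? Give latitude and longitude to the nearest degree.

≈ (50°S, 133°W)

Convert each endpoint to a unit vector on the sphere (x = cos φ cos λ, y = cos φ sin λ, z = sin φ).
The central angle between the endpoints is δ = arccos(p₁·p₂) ≈ 1.873 rad (107.3°).
Interpolate at f = 1/5 with slerp weights a = sin((1−f)δ)/sin δ ≈ 1.045, b = sin(fδ)/sin δ ≈ 0.383.
p = a·p₁ + b·p₂ ≈ (-0.433, -0.472, -0.767); φ = arcsin(p_z) ≈ -50.12°, λ = atan2(p_y, p_x) ≈ -132.54°.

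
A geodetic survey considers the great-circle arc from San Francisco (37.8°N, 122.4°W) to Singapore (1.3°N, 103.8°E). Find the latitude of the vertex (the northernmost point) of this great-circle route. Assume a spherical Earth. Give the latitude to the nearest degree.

≈ 48°N

The great circle lies in the plane with unit normal n̂ = (p₁ × p₂)/|p₁ × p₂|.
Here n̂_z ≈ -0.674; the vertex latitude is φ_max = arccos|n̂_z| ≈ 47.6°.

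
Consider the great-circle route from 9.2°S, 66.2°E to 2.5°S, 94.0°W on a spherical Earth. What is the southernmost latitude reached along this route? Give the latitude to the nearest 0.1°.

The great circle lies in the plane with unit normal n̂ = (p₁ × p₂)/|p₁ × p₂|.
Here n̂_z ≈ -0.857; the vertex latitude is φ_max = arccos|n̂_z| ≈ 31.0°.

≈ 31.0°S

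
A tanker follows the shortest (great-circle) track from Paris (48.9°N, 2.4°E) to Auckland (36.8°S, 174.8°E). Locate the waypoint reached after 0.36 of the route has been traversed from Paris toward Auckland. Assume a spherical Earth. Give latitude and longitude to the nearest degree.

Convert each endpoint to a unit vector on the sphere (x = cos φ cos λ, y = cos φ sin λ, z = sin φ).
The central angle between the endpoints is δ = arccos(p₁·p₂) ≈ 2.909 rad (166.7°).
Interpolate at f = 0.36 with slerp weights a = sin((1−f)δ)/sin δ ≈ 4.162, b = sin(fδ)/sin δ ≈ 3.764.
p = a·p₁ + b·p₂ ≈ (-0.267, 0.388, 0.882); φ = arcsin(p_z) ≈ 61.90°, λ = atan2(p_y, p_x) ≈ 124.59°.

≈ 62°N, 125°E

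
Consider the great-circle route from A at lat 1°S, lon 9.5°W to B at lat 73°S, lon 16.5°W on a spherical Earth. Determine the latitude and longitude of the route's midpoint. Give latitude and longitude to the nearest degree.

≈ lat 37°S, lon 11°W

The haversine formula gives a central angle δ ≈ 1.259 rad (72.1°) between the endpoints.
Interpolate at f = 1/2 with slerp weights a = sin((1−f)δ)/sin δ ≈ 0.619, b = sin(fδ)/sin δ ≈ 0.619.
p = a·p₁ + b·p₂ ≈ (0.783, -0.153, -0.602); φ = arcsin(p_z) ≈ -37.04°, λ = atan2(p_y, p_x) ≈ -11.08°.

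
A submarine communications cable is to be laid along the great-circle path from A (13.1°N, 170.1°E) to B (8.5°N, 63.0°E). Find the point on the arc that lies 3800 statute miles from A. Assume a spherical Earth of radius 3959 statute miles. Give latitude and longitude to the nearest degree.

The haversine formula gives a central angle δ ≈ 1.823 rad (104.5°) between the endpoints. The total great-circle distance is δ·R ≈ 1.823 × 3959 ≈ 7218 mi, so the target fraction is f = 3800/7218 ≈ 0.526.
Interpolate at f ≈ 0.526 with slerp weights a = sin((1−f)δ)/sin δ ≈ 0.785, b = sin(fδ)/sin δ ≈ 0.846.
p = a·p₁ + b·p₂ ≈ (-0.373, 0.877, 0.303); φ = arcsin(p_z) ≈ 17.63°, λ = atan2(p_y, p_x) ≈ 113.06°.

≈ (18°N, 113°E)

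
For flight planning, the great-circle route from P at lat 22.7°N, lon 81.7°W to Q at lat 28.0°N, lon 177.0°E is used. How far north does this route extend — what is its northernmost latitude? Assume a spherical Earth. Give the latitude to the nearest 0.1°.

≈ 37.0°N

The great circle lies in the plane with unit normal n̂ = (p₁ × p₂)/|p₁ × p₂|.
Here n̂_z ≈ -0.799; the vertex latitude is φ_max = arccos|n̂_z| ≈ 37.0°.
Check via Clairaut: cos φ_max = |cos φ₁| · sin C = cos(22.7°)·sin(60.0°) ≈ 0.799, again giving ≈ 37.0°.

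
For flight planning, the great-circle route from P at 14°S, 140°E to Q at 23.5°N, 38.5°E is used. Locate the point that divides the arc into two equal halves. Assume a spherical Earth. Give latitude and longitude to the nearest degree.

From cos δ = sin φ₁ sin φ₂ + cos φ₁ cos φ₂ cos Δλ, the central angle is δ ≈ 1.848 rad (105.9°).
Interpolate at f = 1/2 with slerp weights a = sin((1−f)δ)/sin δ ≈ 0.830, b = sin(fδ)/sin δ ≈ 0.830.
p = a·p₁ + b·p₂ ≈ (-0.021, 0.991, 0.130); φ = arcsin(p_z) ≈ 7.48°, λ = atan2(p_y, p_x) ≈ 91.23°.

≈ 7°N, 91°E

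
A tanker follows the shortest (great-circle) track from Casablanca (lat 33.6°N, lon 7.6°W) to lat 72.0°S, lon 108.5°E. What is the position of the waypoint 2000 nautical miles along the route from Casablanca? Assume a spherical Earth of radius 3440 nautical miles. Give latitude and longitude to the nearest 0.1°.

≈ lat 2.1°N, lon 3.8°E

From cos δ = sin φ₁ sin φ₂ + cos φ₁ cos φ₂ cos Δλ, the central angle is δ ≈ 2.265 rad (129.8°). The total great-circle distance is δ·R ≈ 2.265 × 3440 ≈ 7791 nmi, so the target fraction is f = 2000/7791 ≈ 0.257.
Interpolate at f ≈ 0.257 with slerp weights a = sin((1−f)δ)/sin δ ≈ 1.293, b = sin(fδ)/sin δ ≈ 0.714.
p = a·p₁ + b·p₂ ≈ (0.997, 0.067, 0.036); φ = arcsin(p_z) ≈ 2.06°, λ = atan2(p_y, p_x) ≈ 3.84°.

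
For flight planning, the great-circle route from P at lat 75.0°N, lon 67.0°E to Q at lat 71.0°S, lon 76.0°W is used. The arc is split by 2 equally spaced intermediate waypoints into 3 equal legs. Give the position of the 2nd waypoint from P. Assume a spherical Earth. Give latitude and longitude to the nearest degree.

Convert each endpoint to a unit vector on the sphere (x = cos φ cos λ, y = cos φ sin λ, z = sin φ).
The central angle between the endpoints is δ = arccos(p₁·p₂) ≈ 2.944 rad (168.7°).
Interpolate at f = 2/3 with slerp weights a = sin((1−f)δ)/sin δ ≈ 4.240, b = sin(fδ)/sin δ ≈ 4.714.
p = a·p₁ + b·p₂ ≈ (0.800, -0.479, -0.361); φ = arcsin(p_z) ≈ -21.18°, λ = atan2(p_y, p_x) ≈ -30.90°.

≈ lat 21°S, lon 31°W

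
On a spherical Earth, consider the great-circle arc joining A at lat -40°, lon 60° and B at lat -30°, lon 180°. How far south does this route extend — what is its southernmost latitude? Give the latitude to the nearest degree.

≈ -55°

The great circle lies in the plane with unit normal n̂ = (p₁ × p₂)/|p₁ × p₂|.
Here n̂_z ≈ +0.575; the vertex latitude is φ_max = arccos|n̂_z| ≈ 54.9°.
Check via Clairaut: cos φ_max = |cos φ₁| · sin C = cos(40.0°)·sin(131.4°) ≈ 0.575, again giving ≈ 54.9°.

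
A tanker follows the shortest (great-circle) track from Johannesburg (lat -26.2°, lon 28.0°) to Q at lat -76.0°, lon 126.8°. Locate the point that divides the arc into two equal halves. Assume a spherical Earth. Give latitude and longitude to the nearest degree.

≈ lat -58°, lon 44°

Convert each endpoint to a unit vector on the sphere (x = cos φ cos λ, y = cos φ sin λ, z = sin φ).
The central angle between the endpoints is δ = arccos(p₁·p₂) ≈ 1.165 rad (66.7°).
Interpolate at f = 1/2 with slerp weights a = sin((1−f)δ)/sin δ ≈ 0.599, b = sin(fδ)/sin δ ≈ 0.599.
p = a·p₁ + b·p₂ ≈ (0.388, 0.368, -0.845); φ = arcsin(p_z) ≈ -57.69°, λ = atan2(p_y, p_x) ≈ 43.53°.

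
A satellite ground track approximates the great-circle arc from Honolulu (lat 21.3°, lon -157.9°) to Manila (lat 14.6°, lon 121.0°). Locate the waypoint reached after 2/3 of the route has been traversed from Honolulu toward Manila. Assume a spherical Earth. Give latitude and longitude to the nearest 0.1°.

≈ lat 21.3°, lon 147.0°

Convert each endpoint to a unit vector on the sphere (x = cos φ cos λ, y = cos φ sin λ, z = sin φ).
The central angle between the endpoints is δ = arccos(p₁·p₂) ≈ 1.338 rad (76.6°).
Interpolate at f = 2/3 with slerp weights a = sin((1−f)δ)/sin δ ≈ 0.443, b = sin(fδ)/sin δ ≈ 0.800.
p = a·p₁ + b·p₂ ≈ (-0.781, 0.508, 0.363); φ = arcsin(p_z) ≈ 21.26°, λ = atan2(p_y, p_x) ≈ 146.96°.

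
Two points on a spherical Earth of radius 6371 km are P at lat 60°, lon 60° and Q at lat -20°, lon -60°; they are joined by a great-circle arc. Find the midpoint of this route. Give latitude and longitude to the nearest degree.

≈ lat 33°, lon -28°

From cos δ = sin φ₁ sin φ₂ + cos φ₁ cos φ₂ cos Δλ, the central angle is δ ≈ 2.131 rad (122.1°).
Interpolate at f = 1/2 with slerp weights a = sin((1−f)δ)/sin δ ≈ 1.033, b = sin(fδ)/sin δ ≈ 1.033.
p = a·p₁ + b·p₂ ≈ (0.743, -0.393, 0.541); φ = arcsin(p_z) ≈ 32.76°, λ = atan2(p_y, p_x) ≈ -27.88°.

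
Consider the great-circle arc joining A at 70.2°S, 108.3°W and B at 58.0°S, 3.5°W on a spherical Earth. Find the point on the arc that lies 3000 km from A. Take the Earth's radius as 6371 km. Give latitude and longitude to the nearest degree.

The haversine formula gives a central angle δ ≈ 0.720 rad (41.2°) between the endpoints. The total great-circle distance is δ·R ≈ 0.720 × 6371 ≈ 4585 km, so the target fraction is f = 3000/4585 ≈ 0.654.
Interpolate at f ≈ 0.654 with slerp weights a = sin((1−f)δ)/sin δ ≈ 0.374, b = sin(fδ)/sin δ ≈ 0.688.
p = a·p₁ + b·p₂ ≈ (0.324, -0.142, -0.935); φ = arcsin(p_z) ≈ -69.25°, λ = atan2(p_y, p_x) ≈ -23.70°.

≈ 69°S, 24°W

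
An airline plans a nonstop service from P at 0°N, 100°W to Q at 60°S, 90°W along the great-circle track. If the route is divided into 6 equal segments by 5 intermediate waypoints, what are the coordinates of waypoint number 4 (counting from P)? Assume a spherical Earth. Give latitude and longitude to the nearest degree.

≈ 40°S, 95°W

Convert each endpoint to a unit vector on the sphere (x = cos φ cos λ, y = cos φ sin λ, z = sin φ).
The central angle between the endpoints is δ = arccos(p₁·p₂) ≈ 1.056 rad (60.5°).
Interpolate at f = 4/6 with slerp weights a = sin((1−f)δ)/sin δ ≈ 0.396, b = sin(fδ)/sin δ ≈ 0.744.
p = a·p₁ + b·p₂ ≈ (-0.069, -0.762, -0.644); φ = arcsin(p_z) ≈ -40.09°, λ = atan2(p_y, p_x) ≈ -95.16°.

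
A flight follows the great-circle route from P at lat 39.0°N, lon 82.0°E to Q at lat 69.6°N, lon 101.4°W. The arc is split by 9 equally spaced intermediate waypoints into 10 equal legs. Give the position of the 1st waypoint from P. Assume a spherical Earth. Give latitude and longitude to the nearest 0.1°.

≈ lat 46.1°N, lon 82.2°E

Convert each endpoint to a unit vector on the sphere (x = cos φ cos λ, y = cos φ sin λ, z = sin φ).
The central angle between the endpoints is δ = arccos(p₁·p₂) ≈ 1.246 rad (71.4°).
Interpolate at f = 1/10 with slerp weights a = sin((1−f)δ)/sin δ ≈ 0.950, b = sin(fδ)/sin δ ≈ 0.131.
p = a·p₁ + b·p₂ ≈ (0.094, 0.687, 0.721); φ = arcsin(p_z) ≈ 46.14°, λ = atan2(p_y, p_x) ≈ 82.22°.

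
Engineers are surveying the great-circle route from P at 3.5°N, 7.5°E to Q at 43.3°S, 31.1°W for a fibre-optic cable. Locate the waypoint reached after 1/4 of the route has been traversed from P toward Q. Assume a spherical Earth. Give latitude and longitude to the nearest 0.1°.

From cos δ = sin φ₁ sin φ₂ + cos φ₁ cos φ₂ cos Δλ, the central angle is δ ≈ 1.017 rad (58.3°).
Interpolate at f = 1/4 with slerp weights a = sin((1−f)δ)/sin δ ≈ 0.812, b = sin(fδ)/sin δ ≈ 0.296.
p = a·p₁ + b·p₂ ≈ (0.988, -0.005, -0.153); φ = arcsin(p_z) ≈ -8.81°, λ = atan2(p_y, p_x) ≈ -0.31°.

≈ 8.8°S, 0.3°W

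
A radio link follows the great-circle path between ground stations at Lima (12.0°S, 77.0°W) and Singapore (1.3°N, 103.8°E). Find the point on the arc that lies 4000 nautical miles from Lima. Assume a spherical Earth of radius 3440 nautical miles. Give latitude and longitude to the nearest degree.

≈ 78°S, 96°W

From cos δ = sin φ₁ sin φ₂ + cos φ₁ cos φ₂ cos Δλ, the central angle is δ ≈ 2.954 rad (169.3°). The total great-circle distance is δ·R ≈ 2.954 × 3440 ≈ 10163 nmi, so the target fraction is f = 4000/10163 ≈ 0.394.
Interpolate at f ≈ 0.394 with slerp weights a = sin((1−f)δ)/sin δ ≈ 5.241, b = sin(fδ)/sin δ ≈ 4.931.
p = a·p₁ + b·p₂ ≈ (-0.023, -0.208, -0.978); φ = arcsin(p_z) ≈ -77.91°, λ = atan2(p_y, p_x) ≈ -96.18°.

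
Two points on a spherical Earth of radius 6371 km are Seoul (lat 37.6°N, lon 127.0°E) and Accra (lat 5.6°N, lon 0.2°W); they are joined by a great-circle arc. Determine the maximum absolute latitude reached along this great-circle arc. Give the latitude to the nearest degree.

≈ 46°N

The great circle lies in the plane with unit normal n̂ = (p₁ × p₂)/|p₁ × p₂|.
Here n̂_z ≈ -0.691; the vertex latitude is φ_max = arccos|n̂_z| ≈ 46.3°.
Check via Clairaut: cos φ_max = |cos φ₁| · sin C = cos(37.6°)·sin(60.7°) ≈ 0.691, again giving ≈ 46.3°.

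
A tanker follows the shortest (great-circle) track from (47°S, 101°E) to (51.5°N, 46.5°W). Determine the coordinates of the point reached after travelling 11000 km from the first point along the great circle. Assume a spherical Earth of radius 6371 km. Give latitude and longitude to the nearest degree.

≈ (23°N, 23°E)

Write both endpoints as unit vectors p₁, p₂ with components (cos φ cos λ, cos φ sin λ, sin φ).
The central angle between the endpoints is δ = arccos(p₁·p₂) ≈ 2.766 rad (158.5°). The total great-circle distance is δ·R ≈ 2.766 × 6371 ≈ 17625 km, so the target fraction is f = 11000/17625 ≈ 0.624.
Interpolate at f ≈ 0.624 with slerp weights a = sin((1−f)δ)/sin δ ≈ 2.353, b = sin(fδ)/sin δ ≈ 2.696.
p = a·p₁ + b·p₂ ≈ (0.849, 0.358, 0.389); φ = arcsin(p_z) ≈ 22.88°, λ = atan2(p_y, p_x) ≈ 22.87°.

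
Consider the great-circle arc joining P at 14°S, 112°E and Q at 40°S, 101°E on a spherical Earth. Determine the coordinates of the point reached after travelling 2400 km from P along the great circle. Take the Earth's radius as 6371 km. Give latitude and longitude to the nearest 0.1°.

Write both endpoints as unit vectors p₁, p₂ with components (cos φ cos λ, cos φ sin λ, sin φ).
The central angle between the endpoints is δ = arccos(p₁·p₂) ≈ 0.484 rad (27.7°). The total great-circle distance is δ·R ≈ 0.484 × 6371 ≈ 3084 km, so the target fraction is f = 2400/3084 ≈ 0.778.
Interpolate at f ≈ 0.778 with slerp weights a = sin((1−f)δ)/sin δ ≈ 0.230, b = sin(fδ)/sin δ ≈ 0.791.
p = a·p₁ + b·p₂ ≈ (-0.199, 0.802, -0.564); φ = arcsin(p_z) ≈ -34.32°, λ = atan2(p_y, p_x) ≈ 103.96°.

≈ 34.3°S, 104.0°E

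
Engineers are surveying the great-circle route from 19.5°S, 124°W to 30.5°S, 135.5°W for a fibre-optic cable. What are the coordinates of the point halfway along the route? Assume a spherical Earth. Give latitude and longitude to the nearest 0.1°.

≈ 25.1°S, 129.5°W

Convert each endpoint to a unit vector on the sphere (x = cos φ cos λ, y = cos φ sin λ, z = sin φ).
The central angle between the endpoints is δ = arccos(p₁·p₂) ≈ 0.264 rad (15.1°).
Interpolate at f = 1/2 with slerp weights a = sin((1−f)δ)/sin δ ≈ 0.504, b = sin(fδ)/sin δ ≈ 0.504.
p = a·p₁ + b·p₂ ≈ (-0.576, -0.699, -0.424); φ = arcsin(p_z) ≈ -25.11°, λ = atan2(p_y, p_x) ≈ -129.49°.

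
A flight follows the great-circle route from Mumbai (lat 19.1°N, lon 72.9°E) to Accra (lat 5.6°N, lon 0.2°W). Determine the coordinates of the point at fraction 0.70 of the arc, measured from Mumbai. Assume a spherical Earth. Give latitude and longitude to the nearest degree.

≈ lat 12°N, lon 21°E

Write both endpoints as unit vectors p₁, p₂ with components (cos φ cos λ, cos φ sin λ, sin φ).
The central angle between the endpoints is δ = arccos(p₁·p₂) ≈ 1.261 rad (72.2°).
Interpolate at f = 0.70 with slerp weights a = sin((1−f)δ)/sin δ ≈ 0.388, b = sin(fδ)/sin δ ≈ 0.811.
p = a·p₁ + b·p₂ ≈ (0.915, 0.347, 0.206); φ = arcsin(p_z) ≈ 11.89°, λ = atan2(p_y, p_x) ≈ 20.79°.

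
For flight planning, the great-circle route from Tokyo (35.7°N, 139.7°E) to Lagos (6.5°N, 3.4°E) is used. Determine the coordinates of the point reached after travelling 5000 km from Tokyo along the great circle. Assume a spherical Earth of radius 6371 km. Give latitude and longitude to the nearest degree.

≈ (49°N, 80°E)

Convert each endpoint to a unit vector on the sphere (x = cos φ cos λ, y = cos φ sin λ, z = sin φ).
The central angle between the endpoints is δ = arccos(p₁·p₂) ≈ 2.114 rad (121.1°). The total great-circle distance is δ·R ≈ 2.114 × 6371 ≈ 13471 km, so the target fraction is f = 5000/13471 ≈ 0.371.
Interpolate at f ≈ 0.371 with slerp weights a = sin((1−f)δ)/sin δ ≈ 1.135, b = sin(fδ)/sin δ ≈ 0.826.
p = a·p₁ + b·p₂ ≈ (0.116, 0.645, 0.756); φ = arcsin(p_z) ≈ 49.08°, λ = atan2(p_y, p_x) ≈ 79.78°.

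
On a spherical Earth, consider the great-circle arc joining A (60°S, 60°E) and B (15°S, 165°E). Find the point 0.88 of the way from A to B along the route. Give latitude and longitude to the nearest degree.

≈ (24°S, 160°E)

From cos δ = sin φ₁ sin φ₂ + cos φ₁ cos φ₂ cos Δλ, the central angle is δ ≈ 1.471 rad (84.3°).
Interpolate at f = 0.88 with slerp weights a = sin((1−f)δ)/sin δ ≈ 0.177, b = sin(fδ)/sin δ ≈ 0.967.
p = a·p₁ + b·p₂ ≈ (-0.858, 0.318, -0.403); φ = arcsin(p_z) ≈ -23.78°, λ = atan2(p_y, p_x) ≈ 159.65°.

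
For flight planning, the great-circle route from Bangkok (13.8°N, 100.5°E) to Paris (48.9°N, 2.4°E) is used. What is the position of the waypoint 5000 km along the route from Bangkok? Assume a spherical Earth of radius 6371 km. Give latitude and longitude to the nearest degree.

Convert each endpoint to a unit vector on the sphere (x = cos φ cos λ, y = cos φ sin λ, z = sin φ).
The central angle between the endpoints is δ = arccos(p₁·p₂) ≈ 1.481 rad (84.8°). The total great-circle distance is δ·R ≈ 1.481 × 6371 ≈ 9435 km, so the target fraction is f = 5000/9435 ≈ 0.530.
Interpolate at f ≈ 0.530 with slerp weights a = sin((1−f)δ)/sin δ ≈ 0.644, b = sin(fδ)/sin δ ≈ 0.710.
p = a·p₁ + b·p₂ ≈ (0.352, 0.634, 0.688); φ = arcsin(p_z) ≈ 43.49°, λ = atan2(p_y, p_x) ≈ 60.97°.

≈ 43°N, 61°E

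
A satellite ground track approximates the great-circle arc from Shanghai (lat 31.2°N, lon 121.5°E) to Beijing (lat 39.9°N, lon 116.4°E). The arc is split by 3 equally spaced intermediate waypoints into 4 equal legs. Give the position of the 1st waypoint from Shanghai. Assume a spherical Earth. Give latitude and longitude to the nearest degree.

≈ lat 33°N, lon 120°E

Write both endpoints as unit vectors p₁, p₂ with components (cos φ cos λ, cos φ sin λ, sin φ).
The central angle between the endpoints is δ = arccos(p₁·p₂) ≈ 0.168 rad (9.6°).
Interpolate at f = 1/4 with slerp weights a = sin((1−f)δ)/sin δ ≈ 0.752, b = sin(fδ)/sin δ ≈ 0.251.
p = a·p₁ + b·p₂ ≈ (-0.422, 0.721, 0.550); φ = arcsin(p_z) ≈ 33.39°, λ = atan2(p_y, p_x) ≈ 120.32°.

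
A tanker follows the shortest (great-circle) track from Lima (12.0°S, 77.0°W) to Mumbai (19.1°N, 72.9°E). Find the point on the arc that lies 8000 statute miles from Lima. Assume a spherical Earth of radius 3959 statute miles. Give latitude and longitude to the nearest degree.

Convert each endpoint to a unit vector on the sphere (x = cos φ cos λ, y = cos φ sin λ, z = sin φ).
The central angle between the endpoints is δ = arccos(p₁·p₂) ≈ 2.621 rad (150.2°). The total great-circle distance is δ·R ≈ 2.621 × 3959 ≈ 10378 mi, so the target fraction is f = 8000/10378 ≈ 0.771.
Interpolate at f ≈ 0.771 with slerp weights a = sin((1−f)δ)/sin δ ≈ 1.137, b = sin(fδ)/sin δ ≈ 1.811.
p = a·p₁ + b·p₂ ≈ (0.753, 0.553, 0.356); φ = arcsin(p_z) ≈ 20.88°, λ = atan2(p_y, p_x) ≈ 36.25°.

≈ 21°N, 36°E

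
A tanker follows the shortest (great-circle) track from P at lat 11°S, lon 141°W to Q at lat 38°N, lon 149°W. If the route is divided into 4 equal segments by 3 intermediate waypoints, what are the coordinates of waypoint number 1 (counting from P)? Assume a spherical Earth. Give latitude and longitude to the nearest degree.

From cos δ = sin φ₁ sin φ₂ + cos φ₁ cos φ₂ cos Δλ, the central angle is δ ≈ 0.865 rad (49.6°).
Interpolate at f = 1/4 with slerp weights a = sin((1−f)δ)/sin δ ≈ 0.794, b = sin(fδ)/sin δ ≈ 0.282.
p = a·p₁ + b·p₂ ≈ (-0.796, -0.605, 0.022); φ = arcsin(p_z) ≈ 1.27°, λ = atan2(p_y, p_x) ≈ -142.77°.

≈ lat 1°N, lon 143°W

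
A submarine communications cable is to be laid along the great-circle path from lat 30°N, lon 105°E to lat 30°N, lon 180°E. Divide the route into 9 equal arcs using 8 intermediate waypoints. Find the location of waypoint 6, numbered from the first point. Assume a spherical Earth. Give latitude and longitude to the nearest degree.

≈ lat 35°N, lon 156°E

Write both endpoints as unit vectors p₁, p₂ with components (cos φ cos λ, cos φ sin λ, sin φ).
The central angle between the endpoints is δ = arccos(p₁·p₂) ≈ 1.111 rad (63.6°).
Interpolate at f = 6/9 with slerp weights a = sin((1−f)δ)/sin δ ≈ 0.404, b = sin(fδ)/sin δ ≈ 0.753.
p = a·p₁ + b·p₂ ≈ (-0.743, 0.338, 0.578); φ = arcsin(p_z) ≈ 35.34°, λ = atan2(p_y, p_x) ≈ 155.54°.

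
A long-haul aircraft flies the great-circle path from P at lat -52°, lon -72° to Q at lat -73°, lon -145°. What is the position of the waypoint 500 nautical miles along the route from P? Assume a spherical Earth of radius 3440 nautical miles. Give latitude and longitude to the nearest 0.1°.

Write both endpoints as unit vectors p₁, p₂ with components (cos φ cos λ, cos φ sin λ, sin φ).
The central angle between the endpoints is δ = arccos(p₁·p₂) ≈ 0.633 rad (36.3°). The total great-circle distance is δ·R ≈ 0.633 × 3440 ≈ 2178 nmi, so the target fraction is f = 500/2178 ≈ 0.230.
Interpolate at f ≈ 0.230 with slerp weights a = sin((1−f)δ)/sin δ ≈ 0.792, b = sin(fδ)/sin δ ≈ 0.245.
p = a·p₁ + b·p₂ ≈ (0.092, -0.505, -0.858); φ = arcsin(p_z) ≈ -59.12°, λ = atan2(p_y, p_x) ≈ -79.67°.

≈ lat -59.1°, lon -79.7°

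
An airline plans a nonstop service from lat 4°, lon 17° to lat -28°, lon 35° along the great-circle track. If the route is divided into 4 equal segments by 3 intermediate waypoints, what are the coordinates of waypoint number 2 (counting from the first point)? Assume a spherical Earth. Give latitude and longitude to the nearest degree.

≈ lat -12°, lon 25°

From cos δ = sin φ₁ sin φ₂ + cos φ₁ cos φ₂ cos Δλ, the central angle is δ ≈ 0.635 rad (36.4°).
Interpolate at f = 2/4 with slerp weights a = sin((1−f)δ)/sin δ ≈ 0.526, b = sin(fδ)/sin δ ≈ 0.526.
p = a·p₁ + b·p₂ ≈ (0.883, 0.420, -0.210); φ = arcsin(p_z) ≈ -12.14°, λ = atan2(p_y, p_x) ≈ 25.45°.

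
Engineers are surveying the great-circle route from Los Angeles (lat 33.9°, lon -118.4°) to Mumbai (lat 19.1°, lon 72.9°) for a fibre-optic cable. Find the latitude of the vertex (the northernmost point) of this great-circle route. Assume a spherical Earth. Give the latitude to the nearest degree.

≈ 79°

The great circle lies in the plane with unit normal n̂ = (p₁ × p₂)/|p₁ × p₂|.
Here n̂_z ≈ -0.190; the vertex latitude is φ_max = arccos|n̂_z| ≈ 79.1°.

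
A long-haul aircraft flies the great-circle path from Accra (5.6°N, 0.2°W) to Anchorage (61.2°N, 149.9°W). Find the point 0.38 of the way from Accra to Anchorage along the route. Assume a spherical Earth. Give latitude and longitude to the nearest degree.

≈ 45°N, 14°W

The haversine formula gives a central angle δ ≈ 1.905 rad (109.2°) between the endpoints.
Interpolate at f = 0.38 with slerp weights a = sin((1−f)δ)/sin δ ≈ 0.979, b = sin(fδ)/sin δ ≈ 0.701.
p = a·p₁ + b·p₂ ≈ (0.682, -0.173, 0.710); φ = arcsin(p_z) ≈ 45.25°, λ = atan2(p_y, p_x) ≈ -14.21°.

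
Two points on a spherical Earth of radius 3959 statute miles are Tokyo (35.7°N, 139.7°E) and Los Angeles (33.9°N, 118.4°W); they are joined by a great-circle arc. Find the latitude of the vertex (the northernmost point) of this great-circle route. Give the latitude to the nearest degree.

The great circle lies in the plane with unit normal n̂ = (p₁ × p₂)/|p₁ × p₂|.
Here n̂_z ≈ +0.671; the vertex latitude is φ_max = arccos|n̂_z| ≈ 47.8°.

≈ 48°N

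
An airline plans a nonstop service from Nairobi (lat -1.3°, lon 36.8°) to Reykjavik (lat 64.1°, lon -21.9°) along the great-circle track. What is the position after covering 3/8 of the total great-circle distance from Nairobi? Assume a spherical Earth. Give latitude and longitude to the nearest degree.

The haversine formula gives a central angle δ ≈ 1.363 rad (78.1°) between the endpoints.
Interpolate at f = 3/8 with slerp weights a = sin((1−f)δ)/sin δ ≈ 0.769, b = sin(fδ)/sin δ ≈ 0.500.
p = a·p₁ + b·p₂ ≈ (0.818, 0.379, 0.432); φ = arcsin(p_z) ≈ 25.61°, λ = atan2(p_y, p_x) ≈ 24.86°.

≈ lat 26°, lon 25°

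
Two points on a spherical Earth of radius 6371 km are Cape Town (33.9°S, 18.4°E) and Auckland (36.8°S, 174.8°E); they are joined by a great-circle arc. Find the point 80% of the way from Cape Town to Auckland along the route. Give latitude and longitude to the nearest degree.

From cos δ = sin φ₁ sin φ₂ + cos φ₁ cos φ₂ cos Δλ, the central angle is δ ≈ 1.849 rad (106.0°).
Interpolate at f = 0.80 with slerp weights a = sin((1−f)δ)/sin δ ≈ 0.376, b = sin(fδ)/sin δ ≈ 1.036.
p = a·p₁ + b·p₂ ≈ (-0.530, 0.174, -0.830); φ = arcsin(p_z) ≈ -56.11°, λ = atan2(p_y, p_x) ≈ 161.85°.

≈ 56°S, 162°E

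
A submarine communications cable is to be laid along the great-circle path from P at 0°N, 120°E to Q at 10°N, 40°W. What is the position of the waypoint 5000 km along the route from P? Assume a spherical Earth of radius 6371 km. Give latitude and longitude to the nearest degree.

≈ 19°N, 78°E

The haversine formula gives a central angle δ ≈ 2.753 rad (157.7°) between the endpoints. The total great-circle distance is δ·R ≈ 2.753 × 6371 ≈ 17539 km, so the target fraction is f = 5000/17539 ≈ 0.285.
Interpolate at f ≈ 0.285 with slerp weights a = sin((1−f)δ)/sin δ ≈ 2.433, b = sin(fδ)/sin δ ≈ 1.865.
p = a·p₁ + b·p₂ ≈ (0.190, 0.927, 0.324); φ = arcsin(p_z) ≈ 18.89°, λ = atan2(p_y, p_x) ≈ 78.40°.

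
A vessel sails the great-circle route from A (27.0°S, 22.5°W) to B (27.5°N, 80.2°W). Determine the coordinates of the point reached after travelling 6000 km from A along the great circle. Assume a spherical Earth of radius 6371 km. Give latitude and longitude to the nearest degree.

≈ (11°N, 62°W)

Convert each endpoint to a unit vector on the sphere (x = cos φ cos λ, y = cos φ sin λ, z = sin φ).
The central angle between the endpoints is δ = arccos(p₁·p₂) ≈ 1.356 rad (77.7°). The total great-circle distance is δ·R ≈ 1.356 × 6371 ≈ 8642 km, so the target fraction is f = 6000/8642 ≈ 0.694.
Interpolate at f ≈ 0.694 with slerp weights a = sin((1−f)δ)/sin δ ≈ 0.412, b = sin(fδ)/sin δ ≈ 0.828.
p = a·p₁ + b·p₂ ≈ (0.464, -0.864, 0.195); φ = arcsin(p_z) ≈ 11.24°, λ = atan2(p_y, p_x) ≈ -61.74°.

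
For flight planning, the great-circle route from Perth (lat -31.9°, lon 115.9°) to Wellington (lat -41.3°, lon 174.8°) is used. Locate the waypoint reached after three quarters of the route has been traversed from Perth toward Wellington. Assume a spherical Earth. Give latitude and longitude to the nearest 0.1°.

Convert each endpoint to a unit vector on the sphere (x = cos φ cos λ, y = cos φ sin λ, z = sin φ).
The central angle between the endpoints is δ = arccos(p₁·p₂) ≈ 0.825 rad (47.3°).
Interpolate at f = 3/4 with slerp weights a = sin((1−f)δ)/sin δ ≈ 0.279, b = sin(fδ)/sin δ ≈ 0.790.
p = a·p₁ + b·p₂ ≈ (-0.694, 0.267, -0.669); φ = arcsin(p_z) ≈ -41.95°, λ = atan2(p_y, p_x) ≈ 158.98°.

≈ lat -42.0°, lon 159.0°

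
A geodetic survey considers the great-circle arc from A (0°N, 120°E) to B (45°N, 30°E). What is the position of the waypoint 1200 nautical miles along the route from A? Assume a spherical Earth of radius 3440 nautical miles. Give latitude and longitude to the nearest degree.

≈ (14°N, 106°E)

Write both endpoints as unit vectors p₁, p₂ with components (cos φ cos λ, cos φ sin λ, sin φ).
The central angle between the endpoints is δ = arccos(p₁·p₂) ≈ 1.571 rad (90.0°). The total great-circle distance is δ·R ≈ 1.571 × 3440 ≈ 5404 nmi, so the target fraction is f = 1200/5404 ≈ 0.222.
Interpolate at f ≈ 0.222 with slerp weights a = sin((1−f)δ)/sin δ ≈ 0.940, b = sin(fδ)/sin δ ≈ 0.342.
p = a·p₁ + b·p₂ ≈ (-0.261, 0.935, 0.242); φ = arcsin(p_z) ≈ 13.99°, λ = atan2(p_y, p_x) ≈ 105.58°.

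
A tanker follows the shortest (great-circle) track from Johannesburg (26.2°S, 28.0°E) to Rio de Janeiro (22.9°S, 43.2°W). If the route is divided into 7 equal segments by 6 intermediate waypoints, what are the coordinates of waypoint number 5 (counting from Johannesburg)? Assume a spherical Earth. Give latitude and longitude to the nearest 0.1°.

≈ 27.7°S, 23.6°W

Convert each endpoint to a unit vector on the sphere (x = cos φ cos λ, y = cos φ sin λ, z = sin φ).
The central angle between the endpoints is δ = arccos(p₁·p₂) ≈ 1.117 rad (64.0°).
Interpolate at f = 5/7 with slerp weights a = sin((1−f)δ)/sin δ ≈ 0.349, b = sin(fδ)/sin δ ≈ 0.797.
p = a·p₁ + b·p₂ ≈ (0.811, -0.355, -0.464); φ = arcsin(p_z) ≈ -27.65°, λ = atan2(p_y, p_x) ≈ -23.64°.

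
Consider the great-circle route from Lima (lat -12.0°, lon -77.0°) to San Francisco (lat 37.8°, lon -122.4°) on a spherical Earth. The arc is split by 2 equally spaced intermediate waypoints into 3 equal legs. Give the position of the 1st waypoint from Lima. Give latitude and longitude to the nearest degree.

≈ lat 5°, lon -90°

Write both endpoints as unit vectors p₁, p₂ with components (cos φ cos λ, cos φ sin λ, sin φ).
The central angle between the endpoints is δ = arccos(p₁·p₂) ≈ 1.143 rad (65.5°).
Interpolate at f = 1/3 with slerp weights a = sin((1−f)δ)/sin δ ≈ 0.759, b = sin(fδ)/sin δ ≈ 0.409.
p = a·p₁ + b·p₂ ≈ (-0.006, -0.996, 0.093); φ = arcsin(p_z) ≈ 5.32°, λ = atan2(p_y, p_x) ≈ -90.35°.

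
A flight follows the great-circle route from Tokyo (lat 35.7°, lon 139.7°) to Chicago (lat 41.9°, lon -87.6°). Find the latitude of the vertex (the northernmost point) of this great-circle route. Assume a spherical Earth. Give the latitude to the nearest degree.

The great circle lies in the plane with unit normal n̂ = (p₁ × p₂)/|p₁ × p₂|.
Here n̂_z ≈ +0.444; the vertex latitude is φ_max = arccos|n̂_z| ≈ 63.6°.

≈ 64°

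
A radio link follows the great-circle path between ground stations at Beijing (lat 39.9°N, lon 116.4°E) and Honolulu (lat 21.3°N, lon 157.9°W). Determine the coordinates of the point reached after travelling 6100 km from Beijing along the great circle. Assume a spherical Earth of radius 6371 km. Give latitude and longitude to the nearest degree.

≈ lat 31°N, lon 175°W

The haversine formula gives a central angle δ ≈ 1.280 rad (73.3°) between the endpoints. The total great-circle distance is δ·R ≈ 1.280 × 6371 ≈ 8156 km, so the target fraction is f = 6100/8156 ≈ 0.748.
Interpolate at f ≈ 0.748 with slerp weights a = sin((1−f)δ)/sin δ ≈ 0.331, b = sin(fδ)/sin δ ≈ 0.854.
p = a·p₁ + b·p₂ ≈ (-0.850, -0.072, 0.522); φ = arcsin(p_z) ≈ 31.49°, λ = atan2(p_y, p_x) ≈ -175.17°.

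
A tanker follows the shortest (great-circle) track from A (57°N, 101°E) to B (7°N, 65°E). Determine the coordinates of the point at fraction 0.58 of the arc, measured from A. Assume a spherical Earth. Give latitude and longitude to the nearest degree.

Convert each endpoint to a unit vector on the sphere (x = cos φ cos λ, y = cos φ sin λ, z = sin φ).
The central angle between the endpoints is δ = arccos(p₁·p₂) ≈ 1.001 rad (57.3°).
Interpolate at f = 0.58 with slerp weights a = sin((1−f)δ)/sin δ ≈ 0.485, b = sin(fδ)/sin δ ≈ 0.651.
p = a·p₁ + b·p₂ ≈ (0.223, 0.845, 0.486); φ = arcsin(p_z) ≈ 29.07°, λ = atan2(p_y, p_x) ≈ 75.23°.

≈ (29°N, 75°E)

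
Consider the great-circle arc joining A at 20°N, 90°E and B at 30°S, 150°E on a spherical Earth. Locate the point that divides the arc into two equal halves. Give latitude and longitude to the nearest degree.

Convert each endpoint to a unit vector on the sphere (x = cos φ cos λ, y = cos φ sin λ, z = sin φ).
The central angle between the endpoints is δ = arccos(p₁·p₂) ≈ 1.333 rad (76.4°).
Interpolate at f = 1/2 with slerp weights a = sin((1−f)δ)/sin δ ≈ 0.636, b = sin(fδ)/sin δ ≈ 0.636.
p = a·p₁ + b·p₂ ≈ (-0.477, 0.873, -0.100); φ = arcsin(p_z) ≈ -5.77°, λ = atan2(p_y, p_x) ≈ 118.65°.

≈ 6°S, 119°E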